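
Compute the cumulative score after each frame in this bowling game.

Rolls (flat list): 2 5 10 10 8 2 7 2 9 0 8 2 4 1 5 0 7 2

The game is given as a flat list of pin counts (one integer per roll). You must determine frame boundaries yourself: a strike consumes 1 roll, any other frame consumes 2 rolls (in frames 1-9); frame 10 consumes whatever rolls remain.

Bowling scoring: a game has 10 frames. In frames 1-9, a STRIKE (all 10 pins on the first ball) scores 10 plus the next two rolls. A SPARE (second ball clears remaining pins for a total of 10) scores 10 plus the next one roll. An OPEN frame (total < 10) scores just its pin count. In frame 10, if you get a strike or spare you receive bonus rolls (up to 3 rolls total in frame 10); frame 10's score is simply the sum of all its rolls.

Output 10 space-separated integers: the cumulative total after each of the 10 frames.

Frame 1: OPEN (2+5=7). Cumulative: 7
Frame 2: STRIKE. 10 + next two rolls (10+8) = 28. Cumulative: 35
Frame 3: STRIKE. 10 + next two rolls (8+2) = 20. Cumulative: 55
Frame 4: SPARE (8+2=10). 10 + next roll (7) = 17. Cumulative: 72
Frame 5: OPEN (7+2=9). Cumulative: 81
Frame 6: OPEN (9+0=9). Cumulative: 90
Frame 7: SPARE (8+2=10). 10 + next roll (4) = 14. Cumulative: 104
Frame 8: OPEN (4+1=5). Cumulative: 109
Frame 9: OPEN (5+0=5). Cumulative: 114
Frame 10: OPEN. Sum of all frame-10 rolls (7+2) = 9. Cumulative: 123

Answer: 7 35 55 72 81 90 104 109 114 123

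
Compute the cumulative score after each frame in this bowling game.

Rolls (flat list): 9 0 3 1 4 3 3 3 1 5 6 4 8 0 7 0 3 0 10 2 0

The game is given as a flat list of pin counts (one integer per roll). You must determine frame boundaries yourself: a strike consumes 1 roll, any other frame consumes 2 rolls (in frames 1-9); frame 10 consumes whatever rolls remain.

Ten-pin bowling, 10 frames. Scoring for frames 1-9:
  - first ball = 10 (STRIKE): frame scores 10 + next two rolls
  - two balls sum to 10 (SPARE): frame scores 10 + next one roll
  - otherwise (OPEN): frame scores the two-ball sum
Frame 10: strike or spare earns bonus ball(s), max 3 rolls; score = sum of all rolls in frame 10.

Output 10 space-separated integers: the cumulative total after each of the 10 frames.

Frame 1: OPEN (9+0=9). Cumulative: 9
Frame 2: OPEN (3+1=4). Cumulative: 13
Frame 3: OPEN (4+3=7). Cumulative: 20
Frame 4: OPEN (3+3=6). Cumulative: 26
Frame 5: OPEN (1+5=6). Cumulative: 32
Frame 6: SPARE (6+4=10). 10 + next roll (8) = 18. Cumulative: 50
Frame 7: OPEN (8+0=8). Cumulative: 58
Frame 8: OPEN (7+0=7). Cumulative: 65
Frame 9: OPEN (3+0=3). Cumulative: 68
Frame 10: STRIKE. Sum of all frame-10 rolls (10+2+0) = 12. Cumulative: 80

Answer: 9 13 20 26 32 50 58 65 68 80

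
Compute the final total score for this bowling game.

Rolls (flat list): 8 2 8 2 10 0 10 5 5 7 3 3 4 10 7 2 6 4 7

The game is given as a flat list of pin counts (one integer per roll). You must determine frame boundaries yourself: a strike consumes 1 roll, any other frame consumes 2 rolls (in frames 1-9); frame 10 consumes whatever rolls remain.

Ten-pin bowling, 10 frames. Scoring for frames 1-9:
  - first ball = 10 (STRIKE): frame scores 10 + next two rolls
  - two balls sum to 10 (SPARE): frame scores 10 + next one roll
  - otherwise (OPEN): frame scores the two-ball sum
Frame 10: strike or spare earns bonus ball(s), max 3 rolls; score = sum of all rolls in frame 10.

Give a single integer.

Frame 1: SPARE (8+2=10). 10 + next roll (8) = 18. Cumulative: 18
Frame 2: SPARE (8+2=10). 10 + next roll (10) = 20. Cumulative: 38
Frame 3: STRIKE. 10 + next two rolls (0+10) = 20. Cumulative: 58
Frame 4: SPARE (0+10=10). 10 + next roll (5) = 15. Cumulative: 73
Frame 5: SPARE (5+5=10). 10 + next roll (7) = 17. Cumulative: 90
Frame 6: SPARE (7+3=10). 10 + next roll (3) = 13. Cumulative: 103
Frame 7: OPEN (3+4=7). Cumulative: 110
Frame 8: STRIKE. 10 + next two rolls (7+2) = 19. Cumulative: 129
Frame 9: OPEN (7+2=9). Cumulative: 138
Frame 10: SPARE. Sum of all frame-10 rolls (6+4+7) = 17. Cumulative: 155

Answer: 155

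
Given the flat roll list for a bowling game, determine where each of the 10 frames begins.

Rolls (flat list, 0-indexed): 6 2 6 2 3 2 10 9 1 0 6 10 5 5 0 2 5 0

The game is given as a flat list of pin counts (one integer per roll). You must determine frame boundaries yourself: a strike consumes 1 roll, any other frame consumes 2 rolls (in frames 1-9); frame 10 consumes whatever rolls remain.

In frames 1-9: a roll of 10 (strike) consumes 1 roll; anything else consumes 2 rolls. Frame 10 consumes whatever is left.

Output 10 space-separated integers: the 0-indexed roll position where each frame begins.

Frame 1 starts at roll index 0: rolls=6,2 (sum=8), consumes 2 rolls
Frame 2 starts at roll index 2: rolls=6,2 (sum=8), consumes 2 rolls
Frame 3 starts at roll index 4: rolls=3,2 (sum=5), consumes 2 rolls
Frame 4 starts at roll index 6: roll=10 (strike), consumes 1 roll
Frame 5 starts at roll index 7: rolls=9,1 (sum=10), consumes 2 rolls
Frame 6 starts at roll index 9: rolls=0,6 (sum=6), consumes 2 rolls
Frame 7 starts at roll index 11: roll=10 (strike), consumes 1 roll
Frame 8 starts at roll index 12: rolls=5,5 (sum=10), consumes 2 rolls
Frame 9 starts at roll index 14: rolls=0,2 (sum=2), consumes 2 rolls
Frame 10 starts at roll index 16: 2 remaining rolls

Answer: 0 2 4 6 7 9 11 12 14 16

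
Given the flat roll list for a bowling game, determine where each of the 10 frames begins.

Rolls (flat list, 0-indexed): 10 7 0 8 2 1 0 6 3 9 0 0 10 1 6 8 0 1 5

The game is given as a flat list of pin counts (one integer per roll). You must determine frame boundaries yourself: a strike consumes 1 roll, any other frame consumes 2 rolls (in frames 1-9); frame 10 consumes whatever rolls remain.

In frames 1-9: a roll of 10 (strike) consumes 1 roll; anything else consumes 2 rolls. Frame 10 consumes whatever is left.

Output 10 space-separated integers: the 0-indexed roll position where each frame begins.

Frame 1 starts at roll index 0: roll=10 (strike), consumes 1 roll
Frame 2 starts at roll index 1: rolls=7,0 (sum=7), consumes 2 rolls
Frame 3 starts at roll index 3: rolls=8,2 (sum=10), consumes 2 rolls
Frame 4 starts at roll index 5: rolls=1,0 (sum=1), consumes 2 rolls
Frame 5 starts at roll index 7: rolls=6,3 (sum=9), consumes 2 rolls
Frame 6 starts at roll index 9: rolls=9,0 (sum=9), consumes 2 rolls
Frame 7 starts at roll index 11: rolls=0,10 (sum=10), consumes 2 rolls
Frame 8 starts at roll index 13: rolls=1,6 (sum=7), consumes 2 rolls
Frame 9 starts at roll index 15: rolls=8,0 (sum=8), consumes 2 rolls
Frame 10 starts at roll index 17: 2 remaining rolls

Answer: 0 1 3 5 7 9 11 13 15 17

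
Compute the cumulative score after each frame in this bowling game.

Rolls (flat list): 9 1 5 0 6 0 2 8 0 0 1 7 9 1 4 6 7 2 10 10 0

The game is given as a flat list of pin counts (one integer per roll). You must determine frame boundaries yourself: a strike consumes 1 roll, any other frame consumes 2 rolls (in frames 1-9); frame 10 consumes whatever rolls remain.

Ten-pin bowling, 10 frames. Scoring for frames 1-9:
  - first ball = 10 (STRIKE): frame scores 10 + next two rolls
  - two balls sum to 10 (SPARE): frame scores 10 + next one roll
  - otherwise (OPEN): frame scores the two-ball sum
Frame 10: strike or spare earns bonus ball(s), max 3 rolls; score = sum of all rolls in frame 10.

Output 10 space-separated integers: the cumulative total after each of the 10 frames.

Answer: 15 20 26 36 36 44 58 75 84 104

Derivation:
Frame 1: SPARE (9+1=10). 10 + next roll (5) = 15. Cumulative: 15
Frame 2: OPEN (5+0=5). Cumulative: 20
Frame 3: OPEN (6+0=6). Cumulative: 26
Frame 4: SPARE (2+8=10). 10 + next roll (0) = 10. Cumulative: 36
Frame 5: OPEN (0+0=0). Cumulative: 36
Frame 6: OPEN (1+7=8). Cumulative: 44
Frame 7: SPARE (9+1=10). 10 + next roll (4) = 14. Cumulative: 58
Frame 8: SPARE (4+6=10). 10 + next roll (7) = 17. Cumulative: 75
Frame 9: OPEN (7+2=9). Cumulative: 84
Frame 10: STRIKE. Sum of all frame-10 rolls (10+10+0) = 20. Cumulative: 104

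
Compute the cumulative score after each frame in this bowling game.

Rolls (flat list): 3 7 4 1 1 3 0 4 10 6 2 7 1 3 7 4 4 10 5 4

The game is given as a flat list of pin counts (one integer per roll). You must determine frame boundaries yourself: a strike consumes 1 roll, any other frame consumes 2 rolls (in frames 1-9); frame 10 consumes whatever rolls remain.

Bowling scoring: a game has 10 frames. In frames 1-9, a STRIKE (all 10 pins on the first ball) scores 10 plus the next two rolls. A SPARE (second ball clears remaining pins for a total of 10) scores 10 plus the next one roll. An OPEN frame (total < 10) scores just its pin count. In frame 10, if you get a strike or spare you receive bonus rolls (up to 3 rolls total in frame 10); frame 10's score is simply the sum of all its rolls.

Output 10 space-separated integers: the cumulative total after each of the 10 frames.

Answer: 14 19 23 27 45 53 61 75 83 102

Derivation:
Frame 1: SPARE (3+7=10). 10 + next roll (4) = 14. Cumulative: 14
Frame 2: OPEN (4+1=5). Cumulative: 19
Frame 3: OPEN (1+3=4). Cumulative: 23
Frame 4: OPEN (0+4=4). Cumulative: 27
Frame 5: STRIKE. 10 + next two rolls (6+2) = 18. Cumulative: 45
Frame 6: OPEN (6+2=8). Cumulative: 53
Frame 7: OPEN (7+1=8). Cumulative: 61
Frame 8: SPARE (3+7=10). 10 + next roll (4) = 14. Cumulative: 75
Frame 9: OPEN (4+4=8). Cumulative: 83
Frame 10: STRIKE. Sum of all frame-10 rolls (10+5+4) = 19. Cumulative: 102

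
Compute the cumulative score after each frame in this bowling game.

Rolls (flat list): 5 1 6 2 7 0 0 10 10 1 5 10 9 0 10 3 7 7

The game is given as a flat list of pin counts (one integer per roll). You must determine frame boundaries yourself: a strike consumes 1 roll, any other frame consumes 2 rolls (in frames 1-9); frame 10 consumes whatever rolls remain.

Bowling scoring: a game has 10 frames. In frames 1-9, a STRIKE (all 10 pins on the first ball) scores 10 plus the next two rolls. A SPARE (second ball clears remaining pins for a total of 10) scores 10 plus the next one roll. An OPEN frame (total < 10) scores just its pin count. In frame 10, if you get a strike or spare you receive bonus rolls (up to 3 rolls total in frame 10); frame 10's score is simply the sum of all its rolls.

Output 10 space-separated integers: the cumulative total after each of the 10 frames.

Frame 1: OPEN (5+1=6). Cumulative: 6
Frame 2: OPEN (6+2=8). Cumulative: 14
Frame 3: OPEN (7+0=7). Cumulative: 21
Frame 4: SPARE (0+10=10). 10 + next roll (10) = 20. Cumulative: 41
Frame 5: STRIKE. 10 + next two rolls (1+5) = 16. Cumulative: 57
Frame 6: OPEN (1+5=6). Cumulative: 63
Frame 7: STRIKE. 10 + next two rolls (9+0) = 19. Cumulative: 82
Frame 8: OPEN (9+0=9). Cumulative: 91
Frame 9: STRIKE. 10 + next two rolls (3+7) = 20. Cumulative: 111
Frame 10: SPARE. Sum of all frame-10 rolls (3+7+7) = 17. Cumulative: 128

Answer: 6 14 21 41 57 63 82 91 111 128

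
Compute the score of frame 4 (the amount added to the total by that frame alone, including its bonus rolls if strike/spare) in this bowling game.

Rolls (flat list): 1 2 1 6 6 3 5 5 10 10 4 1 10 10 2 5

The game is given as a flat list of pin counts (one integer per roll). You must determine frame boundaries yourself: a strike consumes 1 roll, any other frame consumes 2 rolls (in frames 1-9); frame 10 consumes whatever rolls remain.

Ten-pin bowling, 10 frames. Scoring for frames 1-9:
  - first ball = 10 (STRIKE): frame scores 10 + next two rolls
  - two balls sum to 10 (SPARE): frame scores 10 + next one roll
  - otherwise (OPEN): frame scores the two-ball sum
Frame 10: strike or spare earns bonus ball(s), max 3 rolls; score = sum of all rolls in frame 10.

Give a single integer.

Frame 1: OPEN (1+2=3). Cumulative: 3
Frame 2: OPEN (1+6=7). Cumulative: 10
Frame 3: OPEN (6+3=9). Cumulative: 19
Frame 4: SPARE (5+5=10). 10 + next roll (10) = 20. Cumulative: 39
Frame 5: STRIKE. 10 + next two rolls (10+4) = 24. Cumulative: 63
Frame 6: STRIKE. 10 + next two rolls (4+1) = 15. Cumulative: 78

Answer: 20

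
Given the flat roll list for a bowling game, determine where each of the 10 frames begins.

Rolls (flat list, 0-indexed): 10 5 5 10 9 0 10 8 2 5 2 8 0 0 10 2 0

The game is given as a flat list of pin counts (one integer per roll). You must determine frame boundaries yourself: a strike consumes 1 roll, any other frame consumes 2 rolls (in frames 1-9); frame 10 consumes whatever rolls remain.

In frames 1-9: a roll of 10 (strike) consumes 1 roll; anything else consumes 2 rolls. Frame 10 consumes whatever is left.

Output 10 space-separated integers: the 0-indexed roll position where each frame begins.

Answer: 0 1 3 4 6 7 9 11 13 15

Derivation:
Frame 1 starts at roll index 0: roll=10 (strike), consumes 1 roll
Frame 2 starts at roll index 1: rolls=5,5 (sum=10), consumes 2 rolls
Frame 3 starts at roll index 3: roll=10 (strike), consumes 1 roll
Frame 4 starts at roll index 4: rolls=9,0 (sum=9), consumes 2 rolls
Frame 5 starts at roll index 6: roll=10 (strike), consumes 1 roll
Frame 6 starts at roll index 7: rolls=8,2 (sum=10), consumes 2 rolls
Frame 7 starts at roll index 9: rolls=5,2 (sum=7), consumes 2 rolls
Frame 8 starts at roll index 11: rolls=8,0 (sum=8), consumes 2 rolls
Frame 9 starts at roll index 13: rolls=0,10 (sum=10), consumes 2 rolls
Frame 10 starts at roll index 15: 2 remaining rolls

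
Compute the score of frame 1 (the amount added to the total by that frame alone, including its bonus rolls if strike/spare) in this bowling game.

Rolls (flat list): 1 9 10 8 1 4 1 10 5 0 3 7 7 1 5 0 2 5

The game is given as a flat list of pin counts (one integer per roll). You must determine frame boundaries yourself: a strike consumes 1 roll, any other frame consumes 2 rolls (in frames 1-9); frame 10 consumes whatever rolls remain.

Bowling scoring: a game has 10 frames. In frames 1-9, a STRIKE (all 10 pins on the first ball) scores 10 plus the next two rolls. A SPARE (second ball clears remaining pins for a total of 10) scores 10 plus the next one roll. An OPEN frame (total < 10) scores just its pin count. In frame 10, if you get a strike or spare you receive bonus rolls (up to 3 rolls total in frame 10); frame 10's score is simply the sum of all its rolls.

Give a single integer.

Frame 1: SPARE (1+9=10). 10 + next roll (10) = 20. Cumulative: 20
Frame 2: STRIKE. 10 + next two rolls (8+1) = 19. Cumulative: 39
Frame 3: OPEN (8+1=9). Cumulative: 48

Answer: 20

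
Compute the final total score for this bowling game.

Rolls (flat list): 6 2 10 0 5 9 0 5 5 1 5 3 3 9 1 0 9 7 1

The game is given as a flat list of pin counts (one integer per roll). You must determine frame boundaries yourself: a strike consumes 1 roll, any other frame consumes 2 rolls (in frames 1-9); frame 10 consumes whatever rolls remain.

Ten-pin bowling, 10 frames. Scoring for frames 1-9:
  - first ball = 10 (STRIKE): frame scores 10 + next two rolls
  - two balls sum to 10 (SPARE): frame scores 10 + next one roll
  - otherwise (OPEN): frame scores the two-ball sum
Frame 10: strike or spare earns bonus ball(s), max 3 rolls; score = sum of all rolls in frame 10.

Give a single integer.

Frame 1: OPEN (6+2=8). Cumulative: 8
Frame 2: STRIKE. 10 + next two rolls (0+5) = 15. Cumulative: 23
Frame 3: OPEN (0+5=5). Cumulative: 28
Frame 4: OPEN (9+0=9). Cumulative: 37
Frame 5: SPARE (5+5=10). 10 + next roll (1) = 11. Cumulative: 48
Frame 6: OPEN (1+5=6). Cumulative: 54
Frame 7: OPEN (3+3=6). Cumulative: 60
Frame 8: SPARE (9+1=10). 10 + next roll (0) = 10. Cumulative: 70
Frame 9: OPEN (0+9=9). Cumulative: 79
Frame 10: OPEN. Sum of all frame-10 rolls (7+1) = 8. Cumulative: 87

Answer: 87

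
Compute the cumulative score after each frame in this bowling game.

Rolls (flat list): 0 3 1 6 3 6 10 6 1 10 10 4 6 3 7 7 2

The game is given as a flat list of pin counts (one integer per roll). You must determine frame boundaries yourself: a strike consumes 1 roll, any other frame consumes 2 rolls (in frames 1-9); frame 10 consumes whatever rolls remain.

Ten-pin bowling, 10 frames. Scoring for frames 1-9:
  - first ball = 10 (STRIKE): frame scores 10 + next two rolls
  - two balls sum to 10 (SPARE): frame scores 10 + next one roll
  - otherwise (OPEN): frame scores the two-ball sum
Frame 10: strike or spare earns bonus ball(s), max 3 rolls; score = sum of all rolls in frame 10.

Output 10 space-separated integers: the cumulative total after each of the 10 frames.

Frame 1: OPEN (0+3=3). Cumulative: 3
Frame 2: OPEN (1+6=7). Cumulative: 10
Frame 3: OPEN (3+6=9). Cumulative: 19
Frame 4: STRIKE. 10 + next two rolls (6+1) = 17. Cumulative: 36
Frame 5: OPEN (6+1=7). Cumulative: 43
Frame 6: STRIKE. 10 + next two rolls (10+4) = 24. Cumulative: 67
Frame 7: STRIKE. 10 + next two rolls (4+6) = 20. Cumulative: 87
Frame 8: SPARE (4+6=10). 10 + next roll (3) = 13. Cumulative: 100
Frame 9: SPARE (3+7=10). 10 + next roll (7) = 17. Cumulative: 117
Frame 10: OPEN. Sum of all frame-10 rolls (7+2) = 9. Cumulative: 126

Answer: 3 10 19 36 43 67 87 100 117 126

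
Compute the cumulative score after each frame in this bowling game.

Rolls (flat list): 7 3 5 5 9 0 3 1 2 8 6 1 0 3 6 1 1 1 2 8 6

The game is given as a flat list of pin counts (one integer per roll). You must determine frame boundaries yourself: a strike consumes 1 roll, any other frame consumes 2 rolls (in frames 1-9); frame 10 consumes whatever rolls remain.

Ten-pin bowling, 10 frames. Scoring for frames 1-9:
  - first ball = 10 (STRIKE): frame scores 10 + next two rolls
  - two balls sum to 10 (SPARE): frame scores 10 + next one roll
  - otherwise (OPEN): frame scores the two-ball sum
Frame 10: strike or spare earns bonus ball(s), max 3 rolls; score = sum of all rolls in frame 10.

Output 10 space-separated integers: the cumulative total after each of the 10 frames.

Frame 1: SPARE (7+3=10). 10 + next roll (5) = 15. Cumulative: 15
Frame 2: SPARE (5+5=10). 10 + next roll (9) = 19. Cumulative: 34
Frame 3: OPEN (9+0=9). Cumulative: 43
Frame 4: OPEN (3+1=4). Cumulative: 47
Frame 5: SPARE (2+8=10). 10 + next roll (6) = 16. Cumulative: 63
Frame 6: OPEN (6+1=7). Cumulative: 70
Frame 7: OPEN (0+3=3). Cumulative: 73
Frame 8: OPEN (6+1=7). Cumulative: 80
Frame 9: OPEN (1+1=2). Cumulative: 82
Frame 10: SPARE. Sum of all frame-10 rolls (2+8+6) = 16. Cumulative: 98

Answer: 15 34 43 47 63 70 73 80 82 98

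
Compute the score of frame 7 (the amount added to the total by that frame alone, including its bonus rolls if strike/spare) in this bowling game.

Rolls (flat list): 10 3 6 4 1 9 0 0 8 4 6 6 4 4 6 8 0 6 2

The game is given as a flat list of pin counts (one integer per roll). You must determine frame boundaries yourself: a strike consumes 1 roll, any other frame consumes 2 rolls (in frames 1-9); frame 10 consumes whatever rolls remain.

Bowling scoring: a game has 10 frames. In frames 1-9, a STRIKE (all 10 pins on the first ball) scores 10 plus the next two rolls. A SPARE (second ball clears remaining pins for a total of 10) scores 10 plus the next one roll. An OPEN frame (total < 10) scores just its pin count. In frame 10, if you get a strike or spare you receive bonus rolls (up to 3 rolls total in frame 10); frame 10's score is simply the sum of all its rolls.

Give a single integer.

Answer: 14

Derivation:
Frame 1: STRIKE. 10 + next two rolls (3+6) = 19. Cumulative: 19
Frame 2: OPEN (3+6=9). Cumulative: 28
Frame 3: OPEN (4+1=5). Cumulative: 33
Frame 4: OPEN (9+0=9). Cumulative: 42
Frame 5: OPEN (0+8=8). Cumulative: 50
Frame 6: SPARE (4+6=10). 10 + next roll (6) = 16. Cumulative: 66
Frame 7: SPARE (6+4=10). 10 + next roll (4) = 14. Cumulative: 80
Frame 8: SPARE (4+6=10). 10 + next roll (8) = 18. Cumulative: 98
Frame 9: OPEN (8+0=8). Cumulative: 106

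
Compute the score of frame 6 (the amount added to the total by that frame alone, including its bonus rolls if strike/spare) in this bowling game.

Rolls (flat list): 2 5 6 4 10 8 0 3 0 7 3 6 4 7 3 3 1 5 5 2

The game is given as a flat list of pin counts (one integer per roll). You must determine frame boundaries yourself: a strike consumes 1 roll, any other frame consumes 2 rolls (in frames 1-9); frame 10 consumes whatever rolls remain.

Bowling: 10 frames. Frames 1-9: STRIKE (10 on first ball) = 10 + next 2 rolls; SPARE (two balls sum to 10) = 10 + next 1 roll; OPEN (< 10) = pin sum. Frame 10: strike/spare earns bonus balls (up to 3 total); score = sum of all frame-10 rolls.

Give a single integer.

Answer: 16

Derivation:
Frame 1: OPEN (2+5=7). Cumulative: 7
Frame 2: SPARE (6+4=10). 10 + next roll (10) = 20. Cumulative: 27
Frame 3: STRIKE. 10 + next two rolls (8+0) = 18. Cumulative: 45
Frame 4: OPEN (8+0=8). Cumulative: 53
Frame 5: OPEN (3+0=3). Cumulative: 56
Frame 6: SPARE (7+3=10). 10 + next roll (6) = 16. Cumulative: 72
Frame 7: SPARE (6+4=10). 10 + next roll (7) = 17. Cumulative: 89
Frame 8: SPARE (7+3=10). 10 + next roll (3) = 13. Cumulative: 102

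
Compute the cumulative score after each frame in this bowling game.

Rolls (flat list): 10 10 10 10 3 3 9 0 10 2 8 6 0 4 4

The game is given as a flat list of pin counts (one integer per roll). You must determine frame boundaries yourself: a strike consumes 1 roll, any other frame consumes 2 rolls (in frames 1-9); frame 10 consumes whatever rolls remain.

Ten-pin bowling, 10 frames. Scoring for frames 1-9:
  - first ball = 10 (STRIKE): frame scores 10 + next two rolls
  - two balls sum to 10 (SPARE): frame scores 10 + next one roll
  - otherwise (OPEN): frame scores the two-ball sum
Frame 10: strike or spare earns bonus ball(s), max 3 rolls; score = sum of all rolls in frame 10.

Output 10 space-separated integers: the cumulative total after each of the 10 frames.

Answer: 30 60 83 99 105 114 134 150 156 164

Derivation:
Frame 1: STRIKE. 10 + next two rolls (10+10) = 30. Cumulative: 30
Frame 2: STRIKE. 10 + next two rolls (10+10) = 30. Cumulative: 60
Frame 3: STRIKE. 10 + next two rolls (10+3) = 23. Cumulative: 83
Frame 4: STRIKE. 10 + next two rolls (3+3) = 16. Cumulative: 99
Frame 5: OPEN (3+3=6). Cumulative: 105
Frame 6: OPEN (9+0=9). Cumulative: 114
Frame 7: STRIKE. 10 + next two rolls (2+8) = 20. Cumulative: 134
Frame 8: SPARE (2+8=10). 10 + next roll (6) = 16. Cumulative: 150
Frame 9: OPEN (6+0=6). Cumulative: 156
Frame 10: OPEN. Sum of all frame-10 rolls (4+4) = 8. Cumulative: 164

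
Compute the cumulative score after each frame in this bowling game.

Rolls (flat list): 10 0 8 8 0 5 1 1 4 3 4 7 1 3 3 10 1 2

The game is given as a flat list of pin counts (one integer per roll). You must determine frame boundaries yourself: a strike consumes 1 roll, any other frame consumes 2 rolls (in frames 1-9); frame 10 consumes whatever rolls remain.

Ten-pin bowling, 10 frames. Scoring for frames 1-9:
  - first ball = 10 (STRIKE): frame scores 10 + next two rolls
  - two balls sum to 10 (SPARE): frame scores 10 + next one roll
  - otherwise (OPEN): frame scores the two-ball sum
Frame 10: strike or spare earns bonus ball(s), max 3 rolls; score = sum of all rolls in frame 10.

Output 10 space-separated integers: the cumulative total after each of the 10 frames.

Answer: 18 26 34 40 45 52 60 66 79 82

Derivation:
Frame 1: STRIKE. 10 + next two rolls (0+8) = 18. Cumulative: 18
Frame 2: OPEN (0+8=8). Cumulative: 26
Frame 3: OPEN (8+0=8). Cumulative: 34
Frame 4: OPEN (5+1=6). Cumulative: 40
Frame 5: OPEN (1+4=5). Cumulative: 45
Frame 6: OPEN (3+4=7). Cumulative: 52
Frame 7: OPEN (7+1=8). Cumulative: 60
Frame 8: OPEN (3+3=6). Cumulative: 66
Frame 9: STRIKE. 10 + next two rolls (1+2) = 13. Cumulative: 79
Frame 10: OPEN. Sum of all frame-10 rolls (1+2) = 3. Cumulative: 82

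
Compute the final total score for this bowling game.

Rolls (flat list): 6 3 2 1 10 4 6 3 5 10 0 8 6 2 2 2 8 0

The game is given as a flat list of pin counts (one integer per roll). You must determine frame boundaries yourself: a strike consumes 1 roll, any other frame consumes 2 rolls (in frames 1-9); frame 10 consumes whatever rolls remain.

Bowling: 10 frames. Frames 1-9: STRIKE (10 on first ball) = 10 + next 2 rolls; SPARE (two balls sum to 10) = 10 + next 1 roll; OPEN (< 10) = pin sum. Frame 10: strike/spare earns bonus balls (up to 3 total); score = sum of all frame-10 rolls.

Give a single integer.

Answer: 99

Derivation:
Frame 1: OPEN (6+3=9). Cumulative: 9
Frame 2: OPEN (2+1=3). Cumulative: 12
Frame 3: STRIKE. 10 + next two rolls (4+6) = 20. Cumulative: 32
Frame 4: SPARE (4+6=10). 10 + next roll (3) = 13. Cumulative: 45
Frame 5: OPEN (3+5=8). Cumulative: 53
Frame 6: STRIKE. 10 + next two rolls (0+8) = 18. Cumulative: 71
Frame 7: OPEN (0+8=8). Cumulative: 79
Frame 8: OPEN (6+2=8). Cumulative: 87
Frame 9: OPEN (2+2=4). Cumulative: 91
Frame 10: OPEN. Sum of all frame-10 rolls (8+0) = 8. Cumulative: 99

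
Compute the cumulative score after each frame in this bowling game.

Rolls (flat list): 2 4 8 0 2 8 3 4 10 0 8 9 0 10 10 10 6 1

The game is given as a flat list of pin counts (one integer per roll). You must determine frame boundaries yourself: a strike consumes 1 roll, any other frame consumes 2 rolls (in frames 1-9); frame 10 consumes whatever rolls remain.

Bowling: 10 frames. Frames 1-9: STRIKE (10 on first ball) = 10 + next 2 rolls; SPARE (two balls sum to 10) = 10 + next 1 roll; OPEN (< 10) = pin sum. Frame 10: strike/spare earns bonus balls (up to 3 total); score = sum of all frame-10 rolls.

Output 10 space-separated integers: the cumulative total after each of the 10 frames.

Frame 1: OPEN (2+4=6). Cumulative: 6
Frame 2: OPEN (8+0=8). Cumulative: 14
Frame 3: SPARE (2+8=10). 10 + next roll (3) = 13. Cumulative: 27
Frame 4: OPEN (3+4=7). Cumulative: 34
Frame 5: STRIKE. 10 + next two rolls (0+8) = 18. Cumulative: 52
Frame 6: OPEN (0+8=8). Cumulative: 60
Frame 7: OPEN (9+0=9). Cumulative: 69
Frame 8: STRIKE. 10 + next two rolls (10+10) = 30. Cumulative: 99
Frame 9: STRIKE. 10 + next two rolls (10+6) = 26. Cumulative: 125
Frame 10: STRIKE. Sum of all frame-10 rolls (10+6+1) = 17. Cumulative: 142

Answer: 6 14 27 34 52 60 69 99 125 142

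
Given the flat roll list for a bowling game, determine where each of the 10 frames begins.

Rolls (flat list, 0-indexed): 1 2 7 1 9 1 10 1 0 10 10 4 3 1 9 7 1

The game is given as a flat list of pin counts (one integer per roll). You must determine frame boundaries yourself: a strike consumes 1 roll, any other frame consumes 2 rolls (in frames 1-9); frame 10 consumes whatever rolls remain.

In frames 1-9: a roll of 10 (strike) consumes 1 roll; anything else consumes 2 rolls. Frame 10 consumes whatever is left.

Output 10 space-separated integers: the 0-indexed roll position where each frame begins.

Answer: 0 2 4 6 7 9 10 11 13 15

Derivation:
Frame 1 starts at roll index 0: rolls=1,2 (sum=3), consumes 2 rolls
Frame 2 starts at roll index 2: rolls=7,1 (sum=8), consumes 2 rolls
Frame 3 starts at roll index 4: rolls=9,1 (sum=10), consumes 2 rolls
Frame 4 starts at roll index 6: roll=10 (strike), consumes 1 roll
Frame 5 starts at roll index 7: rolls=1,0 (sum=1), consumes 2 rolls
Frame 6 starts at roll index 9: roll=10 (strike), consumes 1 roll
Frame 7 starts at roll index 10: roll=10 (strike), consumes 1 roll
Frame 8 starts at roll index 11: rolls=4,3 (sum=7), consumes 2 rolls
Frame 9 starts at roll index 13: rolls=1,9 (sum=10), consumes 2 rolls
Frame 10 starts at roll index 15: 2 remaining rolls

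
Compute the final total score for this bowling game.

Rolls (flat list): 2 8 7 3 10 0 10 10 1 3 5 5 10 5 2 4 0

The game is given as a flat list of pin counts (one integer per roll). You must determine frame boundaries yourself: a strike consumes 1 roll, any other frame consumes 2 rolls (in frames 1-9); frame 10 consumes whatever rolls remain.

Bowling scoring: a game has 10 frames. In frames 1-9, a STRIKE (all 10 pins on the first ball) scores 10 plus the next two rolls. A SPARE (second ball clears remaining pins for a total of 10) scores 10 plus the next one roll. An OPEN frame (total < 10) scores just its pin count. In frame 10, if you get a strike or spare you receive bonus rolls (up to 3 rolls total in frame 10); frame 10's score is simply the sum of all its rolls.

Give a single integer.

Answer: 143

Derivation:
Frame 1: SPARE (2+8=10). 10 + next roll (7) = 17. Cumulative: 17
Frame 2: SPARE (7+3=10). 10 + next roll (10) = 20. Cumulative: 37
Frame 3: STRIKE. 10 + next two rolls (0+10) = 20. Cumulative: 57
Frame 4: SPARE (0+10=10). 10 + next roll (10) = 20. Cumulative: 77
Frame 5: STRIKE. 10 + next two rolls (1+3) = 14. Cumulative: 91
Frame 6: OPEN (1+3=4). Cumulative: 95
Frame 7: SPARE (5+5=10). 10 + next roll (10) = 20. Cumulative: 115
Frame 8: STRIKE. 10 + next two rolls (5+2) = 17. Cumulative: 132
Frame 9: OPEN (5+2=7). Cumulative: 139
Frame 10: OPEN. Sum of all frame-10 rolls (4+0) = 4. Cumulative: 143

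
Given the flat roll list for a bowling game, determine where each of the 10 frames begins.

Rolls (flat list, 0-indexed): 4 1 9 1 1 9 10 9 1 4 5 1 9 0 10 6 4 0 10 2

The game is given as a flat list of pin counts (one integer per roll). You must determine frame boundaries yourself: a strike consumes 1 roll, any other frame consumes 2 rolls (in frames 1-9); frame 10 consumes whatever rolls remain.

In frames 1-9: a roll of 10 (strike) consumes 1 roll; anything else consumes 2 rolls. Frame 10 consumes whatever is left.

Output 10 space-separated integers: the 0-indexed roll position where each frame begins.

Frame 1 starts at roll index 0: rolls=4,1 (sum=5), consumes 2 rolls
Frame 2 starts at roll index 2: rolls=9,1 (sum=10), consumes 2 rolls
Frame 3 starts at roll index 4: rolls=1,9 (sum=10), consumes 2 rolls
Frame 4 starts at roll index 6: roll=10 (strike), consumes 1 roll
Frame 5 starts at roll index 7: rolls=9,1 (sum=10), consumes 2 rolls
Frame 6 starts at roll index 9: rolls=4,5 (sum=9), consumes 2 rolls
Frame 7 starts at roll index 11: rolls=1,9 (sum=10), consumes 2 rolls
Frame 8 starts at roll index 13: rolls=0,10 (sum=10), consumes 2 rolls
Frame 9 starts at roll index 15: rolls=6,4 (sum=10), consumes 2 rolls
Frame 10 starts at roll index 17: 3 remaining rolls

Answer: 0 2 4 6 7 9 11 13 15 17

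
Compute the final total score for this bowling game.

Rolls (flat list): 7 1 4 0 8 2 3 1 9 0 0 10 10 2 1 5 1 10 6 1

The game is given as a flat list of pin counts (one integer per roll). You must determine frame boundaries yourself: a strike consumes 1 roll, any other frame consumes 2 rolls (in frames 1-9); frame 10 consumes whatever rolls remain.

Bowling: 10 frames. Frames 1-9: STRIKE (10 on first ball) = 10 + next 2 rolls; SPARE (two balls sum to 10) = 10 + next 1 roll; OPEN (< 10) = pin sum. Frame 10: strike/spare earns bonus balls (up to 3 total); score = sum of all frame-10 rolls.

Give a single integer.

Frame 1: OPEN (7+1=8). Cumulative: 8
Frame 2: OPEN (4+0=4). Cumulative: 12
Frame 3: SPARE (8+2=10). 10 + next roll (3) = 13. Cumulative: 25
Frame 4: OPEN (3+1=4). Cumulative: 29
Frame 5: OPEN (9+0=9). Cumulative: 38
Frame 6: SPARE (0+10=10). 10 + next roll (10) = 20. Cumulative: 58
Frame 7: STRIKE. 10 + next two rolls (2+1) = 13. Cumulative: 71
Frame 8: OPEN (2+1=3). Cumulative: 74
Frame 9: OPEN (5+1=6). Cumulative: 80
Frame 10: STRIKE. Sum of all frame-10 rolls (10+6+1) = 17. Cumulative: 97

Answer: 97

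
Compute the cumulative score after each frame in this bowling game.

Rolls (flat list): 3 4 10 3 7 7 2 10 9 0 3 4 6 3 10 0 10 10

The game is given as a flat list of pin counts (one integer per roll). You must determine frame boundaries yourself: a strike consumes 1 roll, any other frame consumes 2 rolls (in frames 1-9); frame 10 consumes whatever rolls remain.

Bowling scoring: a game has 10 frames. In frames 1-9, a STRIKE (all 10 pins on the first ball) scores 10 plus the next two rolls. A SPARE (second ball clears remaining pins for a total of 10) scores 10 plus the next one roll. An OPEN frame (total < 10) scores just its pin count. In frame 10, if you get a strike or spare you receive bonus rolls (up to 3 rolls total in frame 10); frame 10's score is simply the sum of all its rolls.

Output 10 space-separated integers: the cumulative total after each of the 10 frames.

Frame 1: OPEN (3+4=7). Cumulative: 7
Frame 2: STRIKE. 10 + next two rolls (3+7) = 20. Cumulative: 27
Frame 3: SPARE (3+7=10). 10 + next roll (7) = 17. Cumulative: 44
Frame 4: OPEN (7+2=9). Cumulative: 53
Frame 5: STRIKE. 10 + next two rolls (9+0) = 19. Cumulative: 72
Frame 6: OPEN (9+0=9). Cumulative: 81
Frame 7: OPEN (3+4=7). Cumulative: 88
Frame 8: OPEN (6+3=9). Cumulative: 97
Frame 9: STRIKE. 10 + next two rolls (0+10) = 20. Cumulative: 117
Frame 10: SPARE. Sum of all frame-10 rolls (0+10+10) = 20. Cumulative: 137

Answer: 7 27 44 53 72 81 88 97 117 137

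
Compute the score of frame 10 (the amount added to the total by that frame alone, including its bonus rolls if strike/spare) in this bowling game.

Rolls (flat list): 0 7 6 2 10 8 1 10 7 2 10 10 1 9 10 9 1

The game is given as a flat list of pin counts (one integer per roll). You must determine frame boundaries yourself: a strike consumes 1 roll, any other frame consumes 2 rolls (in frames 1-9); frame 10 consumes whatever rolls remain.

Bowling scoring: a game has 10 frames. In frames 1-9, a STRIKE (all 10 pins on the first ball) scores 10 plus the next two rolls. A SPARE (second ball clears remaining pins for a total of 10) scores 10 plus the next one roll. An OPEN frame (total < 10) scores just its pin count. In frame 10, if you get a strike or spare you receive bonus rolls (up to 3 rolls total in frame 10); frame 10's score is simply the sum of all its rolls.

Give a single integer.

Answer: 20

Derivation:
Frame 1: OPEN (0+7=7). Cumulative: 7
Frame 2: OPEN (6+2=8). Cumulative: 15
Frame 3: STRIKE. 10 + next two rolls (8+1) = 19. Cumulative: 34
Frame 4: OPEN (8+1=9). Cumulative: 43
Frame 5: STRIKE. 10 + next two rolls (7+2) = 19. Cumulative: 62
Frame 6: OPEN (7+2=9). Cumulative: 71
Frame 7: STRIKE. 10 + next two rolls (10+1) = 21. Cumulative: 92
Frame 8: STRIKE. 10 + next two rolls (1+9) = 20. Cumulative: 112
Frame 9: SPARE (1+9=10). 10 + next roll (10) = 20. Cumulative: 132
Frame 10: STRIKE. Sum of all frame-10 rolls (10+9+1) = 20. Cumulative: 152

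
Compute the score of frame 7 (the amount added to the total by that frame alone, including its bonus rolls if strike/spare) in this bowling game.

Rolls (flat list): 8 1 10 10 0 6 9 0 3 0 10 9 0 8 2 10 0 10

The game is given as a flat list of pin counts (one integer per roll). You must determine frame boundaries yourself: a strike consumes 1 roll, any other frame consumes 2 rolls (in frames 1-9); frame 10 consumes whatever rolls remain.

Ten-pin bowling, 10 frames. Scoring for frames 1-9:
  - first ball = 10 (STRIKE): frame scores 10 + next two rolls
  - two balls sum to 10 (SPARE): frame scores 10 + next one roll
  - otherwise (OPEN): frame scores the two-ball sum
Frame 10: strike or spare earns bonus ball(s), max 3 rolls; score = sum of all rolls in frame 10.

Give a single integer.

Answer: 19

Derivation:
Frame 1: OPEN (8+1=9). Cumulative: 9
Frame 2: STRIKE. 10 + next two rolls (10+0) = 20. Cumulative: 29
Frame 3: STRIKE. 10 + next two rolls (0+6) = 16. Cumulative: 45
Frame 4: OPEN (0+6=6). Cumulative: 51
Frame 5: OPEN (9+0=9). Cumulative: 60
Frame 6: OPEN (3+0=3). Cumulative: 63
Frame 7: STRIKE. 10 + next two rolls (9+0) = 19. Cumulative: 82
Frame 8: OPEN (9+0=9). Cumulative: 91
Frame 9: SPARE (8+2=10). 10 + next roll (10) = 20. Cumulative: 111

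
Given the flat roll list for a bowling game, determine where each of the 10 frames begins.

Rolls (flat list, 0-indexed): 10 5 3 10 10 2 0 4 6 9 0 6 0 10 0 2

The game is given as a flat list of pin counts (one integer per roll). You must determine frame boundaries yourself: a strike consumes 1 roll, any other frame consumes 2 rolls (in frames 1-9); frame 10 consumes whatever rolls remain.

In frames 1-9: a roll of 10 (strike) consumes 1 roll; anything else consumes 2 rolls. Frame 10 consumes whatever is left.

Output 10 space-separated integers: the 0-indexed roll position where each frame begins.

Frame 1 starts at roll index 0: roll=10 (strike), consumes 1 roll
Frame 2 starts at roll index 1: rolls=5,3 (sum=8), consumes 2 rolls
Frame 3 starts at roll index 3: roll=10 (strike), consumes 1 roll
Frame 4 starts at roll index 4: roll=10 (strike), consumes 1 roll
Frame 5 starts at roll index 5: rolls=2,0 (sum=2), consumes 2 rolls
Frame 6 starts at roll index 7: rolls=4,6 (sum=10), consumes 2 rolls
Frame 7 starts at roll index 9: rolls=9,0 (sum=9), consumes 2 rolls
Frame 8 starts at roll index 11: rolls=6,0 (sum=6), consumes 2 rolls
Frame 9 starts at roll index 13: roll=10 (strike), consumes 1 roll
Frame 10 starts at roll index 14: 2 remaining rolls

Answer: 0 1 3 4 5 7 9 11 13 14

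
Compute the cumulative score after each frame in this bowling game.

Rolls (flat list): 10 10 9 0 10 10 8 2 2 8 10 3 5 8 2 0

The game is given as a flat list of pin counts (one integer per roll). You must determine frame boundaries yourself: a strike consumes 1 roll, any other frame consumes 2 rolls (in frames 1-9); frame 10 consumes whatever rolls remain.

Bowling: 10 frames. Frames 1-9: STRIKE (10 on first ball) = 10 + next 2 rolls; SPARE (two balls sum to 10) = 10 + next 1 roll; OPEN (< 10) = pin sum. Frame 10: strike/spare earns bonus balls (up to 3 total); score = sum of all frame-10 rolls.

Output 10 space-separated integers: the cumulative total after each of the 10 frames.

Answer: 29 48 57 85 105 117 137 155 163 173

Derivation:
Frame 1: STRIKE. 10 + next two rolls (10+9) = 29. Cumulative: 29
Frame 2: STRIKE. 10 + next two rolls (9+0) = 19. Cumulative: 48
Frame 3: OPEN (9+0=9). Cumulative: 57
Frame 4: STRIKE. 10 + next two rolls (10+8) = 28. Cumulative: 85
Frame 5: STRIKE. 10 + next two rolls (8+2) = 20. Cumulative: 105
Frame 6: SPARE (8+2=10). 10 + next roll (2) = 12. Cumulative: 117
Frame 7: SPARE (2+8=10). 10 + next roll (10) = 20. Cumulative: 137
Frame 8: STRIKE. 10 + next two rolls (3+5) = 18. Cumulative: 155
Frame 9: OPEN (3+5=8). Cumulative: 163
Frame 10: SPARE. Sum of all frame-10 rolls (8+2+0) = 10. Cumulative: 173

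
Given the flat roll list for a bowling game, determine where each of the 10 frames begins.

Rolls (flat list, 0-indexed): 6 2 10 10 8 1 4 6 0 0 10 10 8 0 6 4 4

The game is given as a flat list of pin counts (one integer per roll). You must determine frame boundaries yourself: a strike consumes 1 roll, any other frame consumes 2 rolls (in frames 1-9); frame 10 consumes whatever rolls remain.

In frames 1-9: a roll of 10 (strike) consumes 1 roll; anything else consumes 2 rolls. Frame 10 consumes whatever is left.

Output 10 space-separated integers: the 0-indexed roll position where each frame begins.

Frame 1 starts at roll index 0: rolls=6,2 (sum=8), consumes 2 rolls
Frame 2 starts at roll index 2: roll=10 (strike), consumes 1 roll
Frame 3 starts at roll index 3: roll=10 (strike), consumes 1 roll
Frame 4 starts at roll index 4: rolls=8,1 (sum=9), consumes 2 rolls
Frame 5 starts at roll index 6: rolls=4,6 (sum=10), consumes 2 rolls
Frame 6 starts at roll index 8: rolls=0,0 (sum=0), consumes 2 rolls
Frame 7 starts at roll index 10: roll=10 (strike), consumes 1 roll
Frame 8 starts at roll index 11: roll=10 (strike), consumes 1 roll
Frame 9 starts at roll index 12: rolls=8,0 (sum=8), consumes 2 rolls
Frame 10 starts at roll index 14: 3 remaining rolls

Answer: 0 2 3 4 6 8 10 11 12 14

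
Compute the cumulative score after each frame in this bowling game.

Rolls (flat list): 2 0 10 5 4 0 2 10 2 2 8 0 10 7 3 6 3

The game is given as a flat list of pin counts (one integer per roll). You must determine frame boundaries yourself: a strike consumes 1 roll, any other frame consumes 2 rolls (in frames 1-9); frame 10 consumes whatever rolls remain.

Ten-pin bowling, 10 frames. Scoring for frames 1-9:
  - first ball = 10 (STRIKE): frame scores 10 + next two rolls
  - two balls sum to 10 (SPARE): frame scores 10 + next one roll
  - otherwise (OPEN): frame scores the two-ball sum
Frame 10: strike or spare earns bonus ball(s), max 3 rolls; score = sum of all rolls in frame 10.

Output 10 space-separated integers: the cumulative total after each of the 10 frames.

Frame 1: OPEN (2+0=2). Cumulative: 2
Frame 2: STRIKE. 10 + next two rolls (5+4) = 19. Cumulative: 21
Frame 3: OPEN (5+4=9). Cumulative: 30
Frame 4: OPEN (0+2=2). Cumulative: 32
Frame 5: STRIKE. 10 + next two rolls (2+2) = 14. Cumulative: 46
Frame 6: OPEN (2+2=4). Cumulative: 50
Frame 7: OPEN (8+0=8). Cumulative: 58
Frame 8: STRIKE. 10 + next two rolls (7+3) = 20. Cumulative: 78
Frame 9: SPARE (7+3=10). 10 + next roll (6) = 16. Cumulative: 94
Frame 10: OPEN. Sum of all frame-10 rolls (6+3) = 9. Cumulative: 103

Answer: 2 21 30 32 46 50 58 78 94 103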